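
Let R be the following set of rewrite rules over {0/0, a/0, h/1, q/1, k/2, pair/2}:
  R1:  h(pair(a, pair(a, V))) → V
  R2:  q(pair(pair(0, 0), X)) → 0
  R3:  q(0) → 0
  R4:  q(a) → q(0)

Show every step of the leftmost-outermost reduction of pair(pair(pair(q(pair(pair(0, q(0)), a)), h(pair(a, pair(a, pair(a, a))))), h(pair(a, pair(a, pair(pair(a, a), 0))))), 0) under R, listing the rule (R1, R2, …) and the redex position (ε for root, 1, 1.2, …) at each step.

1. pair(pair(pair(q(pair(pair(0, q(0)), a)), h(pair(a, pair(a, pair(a, a))))), h(pair(a, pair(a, pair(pair(a, a), 0))))), 0)  →  pair(pair(pair(q(pair(pair(0, 0), a)), h(pair(a, pair(a, pair(a, a))))), h(pair(a, pair(a, pair(pair(a, a), 0))))), 0)   [R3 at 1.1.1.1.1.2]
2. pair(pair(pair(q(pair(pair(0, 0), a)), h(pair(a, pair(a, pair(a, a))))), h(pair(a, pair(a, pair(pair(a, a), 0))))), 0)  →  pair(pair(pair(0, h(pair(a, pair(a, pair(a, a))))), h(pair(a, pair(a, pair(pair(a, a), 0))))), 0)   [R2 at 1.1.1]
3. pair(pair(pair(0, h(pair(a, pair(a, pair(a, a))))), h(pair(a, pair(a, pair(pair(a, a), 0))))), 0)  →  pair(pair(pair(0, pair(a, a)), h(pair(a, pair(a, pair(pair(a, a), 0))))), 0)   [R1 at 1.1.2]
4. pair(pair(pair(0, pair(a, a)), h(pair(a, pair(a, pair(pair(a, a), 0))))), 0)  →  pair(pair(pair(0, pair(a, a)), pair(pair(a, a), 0)), 0)   [R1 at 1.2]

pair(pair(pair(0, pair(a, a)), pair(pair(a, a), 0)), 0)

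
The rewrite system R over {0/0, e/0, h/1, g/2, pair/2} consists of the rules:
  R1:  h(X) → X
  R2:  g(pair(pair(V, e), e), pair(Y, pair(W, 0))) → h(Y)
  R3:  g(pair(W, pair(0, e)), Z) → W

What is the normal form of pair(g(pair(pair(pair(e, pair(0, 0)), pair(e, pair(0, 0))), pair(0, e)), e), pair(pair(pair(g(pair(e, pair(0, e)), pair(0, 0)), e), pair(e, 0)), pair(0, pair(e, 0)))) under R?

1. pair(g(pair(pair(pair(e, pair(0, 0)), pair(e, pair(0, 0))), pair(0, e)), e), pair(pair(pair(g(pair(e, pair(0, e)), pair(0, 0)), e), pair(e, 0)), pair(0, pair(e, 0))))  →  pair(pair(pair(e, pair(0, 0)), pair(e, pair(0, 0))), pair(pair(pair(g(pair(e, pair(0, e)), pair(0, 0)), e), pair(e, 0)), pair(0, pair(e, 0))))   [R3 at 1]
2. pair(pair(pair(e, pair(0, 0)), pair(e, pair(0, 0))), pair(pair(pair(g(pair(e, pair(0, e)), pair(0, 0)), e), pair(e, 0)), pair(0, pair(e, 0))))  →  pair(pair(pair(e, pair(0, 0)), pair(e, pair(0, 0))), pair(pair(pair(e, e), pair(e, 0)), pair(0, pair(e, 0))))   [R3 at 2.1.1.1]

pair(pair(pair(e, pair(0, 0)), pair(e, pair(0, 0))), pair(pair(pair(e, e), pair(e, 0)), pair(0, pair(e, 0))))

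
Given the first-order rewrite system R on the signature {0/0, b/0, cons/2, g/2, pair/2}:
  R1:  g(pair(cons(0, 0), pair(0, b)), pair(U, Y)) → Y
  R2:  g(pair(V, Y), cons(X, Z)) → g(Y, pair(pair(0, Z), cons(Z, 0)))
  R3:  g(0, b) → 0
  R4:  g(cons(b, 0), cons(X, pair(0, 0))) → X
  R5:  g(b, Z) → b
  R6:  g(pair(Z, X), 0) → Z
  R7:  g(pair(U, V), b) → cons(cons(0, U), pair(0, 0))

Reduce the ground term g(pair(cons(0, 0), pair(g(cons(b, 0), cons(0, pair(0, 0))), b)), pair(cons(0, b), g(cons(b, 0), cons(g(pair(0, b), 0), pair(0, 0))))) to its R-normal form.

0

1. g(pair(cons(0, 0), pair(g(cons(b, 0), cons(0, pair(0, 0))), b)), pair(cons(0, b), g(cons(b, 0), cons(g(pair(0, b), 0), pair(0, 0)))))  →  g(pair(cons(0, 0), pair(0, b)), pair(cons(0, b), g(cons(b, 0), cons(g(pair(0, b), 0), pair(0, 0)))))   [R4 at 1.2.1]
2. g(pair(cons(0, 0), pair(0, b)), pair(cons(0, b), g(cons(b, 0), cons(g(pair(0, b), 0), pair(0, 0)))))  →  g(cons(b, 0), cons(g(pair(0, b), 0), pair(0, 0)))   [R1 at ε]
3. g(cons(b, 0), cons(g(pair(0, b), 0), pair(0, 0)))  →  g(pair(0, b), 0)   [R4 at ε]
4. g(pair(0, b), 0)  →  0   [R6 at ε]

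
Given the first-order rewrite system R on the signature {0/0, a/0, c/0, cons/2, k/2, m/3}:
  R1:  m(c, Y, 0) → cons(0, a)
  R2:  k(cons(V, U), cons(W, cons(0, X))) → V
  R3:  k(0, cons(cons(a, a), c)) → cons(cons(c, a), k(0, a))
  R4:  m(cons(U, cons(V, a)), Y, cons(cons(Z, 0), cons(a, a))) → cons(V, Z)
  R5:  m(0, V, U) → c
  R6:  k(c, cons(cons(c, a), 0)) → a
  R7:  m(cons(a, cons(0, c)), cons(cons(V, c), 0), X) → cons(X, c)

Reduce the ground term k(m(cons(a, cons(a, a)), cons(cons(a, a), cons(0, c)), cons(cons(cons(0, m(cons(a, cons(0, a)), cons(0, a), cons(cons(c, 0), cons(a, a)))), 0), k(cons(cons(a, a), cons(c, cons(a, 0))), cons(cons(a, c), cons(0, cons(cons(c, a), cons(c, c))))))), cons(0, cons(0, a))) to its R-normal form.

a

1. k(m(cons(a, cons(a, a)), cons(cons(a, a), cons(0, c)), cons(cons(cons(0, m(cons(a, cons(0, a)), cons(0, a), cons(cons(c, 0), cons(a, a)))), 0), k(cons(cons(a, a), cons(c, cons(a, 0))), cons(cons(a, c), cons(0, cons(cons(c, a), cons(c, c))))))), cons(0, cons(0, a)))  →  k(m(cons(a, cons(a, a)), cons(cons(a, a), cons(0, c)), cons(cons(cons(0, cons(0, c)), 0), k(cons(cons(a, a), cons(c, cons(a, 0))), cons(cons(a, c), cons(0, cons(cons(c, a), cons(c, c))))))), cons(0, cons(0, a)))   [R4 at 1.3.1.1.2]
2. k(m(cons(a, cons(a, a)), cons(cons(a, a), cons(0, c)), cons(cons(cons(0, cons(0, c)), 0), k(cons(cons(a, a), cons(c, cons(a, 0))), cons(cons(a, c), cons(0, cons(cons(c, a), cons(c, c))))))), cons(0, cons(0, a)))  →  k(m(cons(a, cons(a, a)), cons(cons(a, a), cons(0, c)), cons(cons(cons(0, cons(0, c)), 0), cons(a, a))), cons(0, cons(0, a)))   [R2 at 1.3.2]
3. k(m(cons(a, cons(a, a)), cons(cons(a, a), cons(0, c)), cons(cons(cons(0, cons(0, c)), 0), cons(a, a))), cons(0, cons(0, a)))  →  k(cons(a, cons(0, cons(0, c))), cons(0, cons(0, a)))   [R4 at 1]
4. k(cons(a, cons(0, cons(0, c))), cons(0, cons(0, a)))  →  a   [R2 at ε]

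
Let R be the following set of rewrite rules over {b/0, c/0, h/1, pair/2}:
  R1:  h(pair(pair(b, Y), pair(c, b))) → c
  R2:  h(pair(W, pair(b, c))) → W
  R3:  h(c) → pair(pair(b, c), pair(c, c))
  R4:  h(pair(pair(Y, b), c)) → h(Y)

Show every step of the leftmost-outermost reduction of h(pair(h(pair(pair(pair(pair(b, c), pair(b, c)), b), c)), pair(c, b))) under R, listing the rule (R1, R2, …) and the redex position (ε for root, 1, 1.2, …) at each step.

1. h(pair(h(pair(pair(pair(pair(b, c), pair(b, c)), b), c)), pair(c, b)))  →  h(pair(h(pair(pair(b, c), pair(b, c))), pair(c, b)))   [R4 at 1.1]
2. h(pair(h(pair(pair(b, c), pair(b, c))), pair(c, b)))  →  h(pair(pair(b, c), pair(c, b)))   [R2 at 1.1]
3. h(pair(pair(b, c), pair(c, b)))  →  c   [R1 at ε]

c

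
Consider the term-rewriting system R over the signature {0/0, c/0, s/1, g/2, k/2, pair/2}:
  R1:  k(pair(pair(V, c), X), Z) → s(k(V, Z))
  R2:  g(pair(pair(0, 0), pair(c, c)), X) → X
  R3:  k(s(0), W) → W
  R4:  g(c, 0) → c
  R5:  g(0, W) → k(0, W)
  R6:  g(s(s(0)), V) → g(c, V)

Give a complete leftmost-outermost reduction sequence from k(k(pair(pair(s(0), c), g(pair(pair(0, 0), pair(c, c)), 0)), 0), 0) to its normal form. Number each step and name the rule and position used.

0

1. k(k(pair(pair(s(0), c), g(pair(pair(0, 0), pair(c, c)), 0)), 0), 0)  →  k(s(k(s(0), 0)), 0)   [R1 at 1]
2. k(s(k(s(0), 0)), 0)  →  k(s(0), 0)   [R3 at 1.1]
3. k(s(0), 0)  →  0   [R3 at ε]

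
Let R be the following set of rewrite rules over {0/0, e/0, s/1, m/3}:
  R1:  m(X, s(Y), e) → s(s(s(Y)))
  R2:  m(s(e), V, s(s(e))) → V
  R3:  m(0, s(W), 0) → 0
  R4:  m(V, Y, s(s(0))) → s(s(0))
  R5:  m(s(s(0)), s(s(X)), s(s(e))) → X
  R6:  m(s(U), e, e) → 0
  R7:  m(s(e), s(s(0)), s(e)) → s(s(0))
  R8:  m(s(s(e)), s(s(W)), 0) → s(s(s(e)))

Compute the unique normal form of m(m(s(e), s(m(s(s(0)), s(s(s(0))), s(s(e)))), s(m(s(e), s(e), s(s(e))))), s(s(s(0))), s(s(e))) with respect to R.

1. m(m(s(e), s(m(s(s(0)), s(s(s(0))), s(s(e)))), s(m(s(e), s(e), s(s(e))))), s(s(s(0))), s(s(e)))  →  m(m(s(e), s(s(0)), s(m(s(e), s(e), s(s(e))))), s(s(s(0))), s(s(e)))   [R5 at 1.2.1]
2. m(m(s(e), s(s(0)), s(m(s(e), s(e), s(s(e))))), s(s(s(0))), s(s(e)))  →  m(m(s(e), s(s(0)), s(s(e))), s(s(s(0))), s(s(e)))   [R2 at 1.3.1]
3. m(m(s(e), s(s(0)), s(s(e))), s(s(s(0))), s(s(e)))  →  m(s(s(0)), s(s(s(0))), s(s(e)))   [R2 at 1]
4. m(s(s(0)), s(s(s(0))), s(s(e)))  →  s(0)   [R5 at ε]

s(0)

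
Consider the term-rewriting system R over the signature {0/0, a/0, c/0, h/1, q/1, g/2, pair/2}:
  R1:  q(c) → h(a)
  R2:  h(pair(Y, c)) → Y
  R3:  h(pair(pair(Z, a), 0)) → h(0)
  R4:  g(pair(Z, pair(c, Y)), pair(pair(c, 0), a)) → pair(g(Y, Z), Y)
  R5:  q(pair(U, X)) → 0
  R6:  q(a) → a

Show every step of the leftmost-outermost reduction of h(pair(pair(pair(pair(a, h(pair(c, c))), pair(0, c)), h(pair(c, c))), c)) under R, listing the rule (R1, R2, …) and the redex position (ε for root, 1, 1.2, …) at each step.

pair(pair(pair(a, c), pair(0, c)), c)

1. h(pair(pair(pair(pair(a, h(pair(c, c))), pair(0, c)), h(pair(c, c))), c))  →  pair(pair(pair(a, h(pair(c, c))), pair(0, c)), h(pair(c, c)))   [R2 at ε]
2. pair(pair(pair(a, h(pair(c, c))), pair(0, c)), h(pair(c, c)))  →  pair(pair(pair(a, c), pair(0, c)), h(pair(c, c)))   [R2 at 1.1.2]
3. pair(pair(pair(a, c), pair(0, c)), h(pair(c, c)))  →  pair(pair(pair(a, c), pair(0, c)), c)   [R2 at 2]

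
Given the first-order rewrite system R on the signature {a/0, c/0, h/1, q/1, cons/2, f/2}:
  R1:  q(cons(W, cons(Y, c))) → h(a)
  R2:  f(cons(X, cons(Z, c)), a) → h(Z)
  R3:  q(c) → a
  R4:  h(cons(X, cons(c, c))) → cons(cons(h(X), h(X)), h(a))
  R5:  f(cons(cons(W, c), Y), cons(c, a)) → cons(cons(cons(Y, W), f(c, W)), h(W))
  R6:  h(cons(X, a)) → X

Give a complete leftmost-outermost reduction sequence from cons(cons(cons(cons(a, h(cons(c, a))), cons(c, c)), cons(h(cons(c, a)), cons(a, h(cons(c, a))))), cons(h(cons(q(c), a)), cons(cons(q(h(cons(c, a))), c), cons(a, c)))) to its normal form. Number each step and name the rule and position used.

1. cons(cons(cons(cons(a, h(cons(c, a))), cons(c, c)), cons(h(cons(c, a)), cons(a, h(cons(c, a))))), cons(h(cons(q(c), a)), cons(cons(q(h(cons(c, a))), c), cons(a, c))))  →  cons(cons(cons(cons(a, c), cons(c, c)), cons(h(cons(c, a)), cons(a, h(cons(c, a))))), cons(h(cons(q(c), a)), cons(cons(q(h(cons(c, a))), c), cons(a, c))))   [R6 at 1.1.1.2]
2. cons(cons(cons(cons(a, c), cons(c, c)), cons(h(cons(c, a)), cons(a, h(cons(c, a))))), cons(h(cons(q(c), a)), cons(cons(q(h(cons(c, a))), c), cons(a, c))))  →  cons(cons(cons(cons(a, c), cons(c, c)), cons(c, cons(a, h(cons(c, a))))), cons(h(cons(q(c), a)), cons(cons(q(h(cons(c, a))), c), cons(a, c))))   [R6 at 1.2.1]
3. cons(cons(cons(cons(a, c), cons(c, c)), cons(c, cons(a, h(cons(c, a))))), cons(h(cons(q(c), a)), cons(cons(q(h(cons(c, a))), c), cons(a, c))))  →  cons(cons(cons(cons(a, c), cons(c, c)), cons(c, cons(a, c))), cons(h(cons(q(c), a)), cons(cons(q(h(cons(c, a))), c), cons(a, c))))   [R6 at 1.2.2.2]
4. cons(cons(cons(cons(a, c), cons(c, c)), cons(c, cons(a, c))), cons(h(cons(q(c), a)), cons(cons(q(h(cons(c, a))), c), cons(a, c))))  →  cons(cons(cons(cons(a, c), cons(c, c)), cons(c, cons(a, c))), cons(q(c), cons(cons(q(h(cons(c, a))), c), cons(a, c))))   [R6 at 2.1]
5. cons(cons(cons(cons(a, c), cons(c, c)), cons(c, cons(a, c))), cons(q(c), cons(cons(q(h(cons(c, a))), c), cons(a, c))))  →  cons(cons(cons(cons(a, c), cons(c, c)), cons(c, cons(a, c))), cons(a, cons(cons(q(h(cons(c, a))), c), cons(a, c))))   [R3 at 2.1]
6. cons(cons(cons(cons(a, c), cons(c, c)), cons(c, cons(a, c))), cons(a, cons(cons(q(h(cons(c, a))), c), cons(a, c))))  →  cons(cons(cons(cons(a, c), cons(c, c)), cons(c, cons(a, c))), cons(a, cons(cons(q(c), c), cons(a, c))))   [R6 at 2.2.1.1.1]
7. cons(cons(cons(cons(a, c), cons(c, c)), cons(c, cons(a, c))), cons(a, cons(cons(q(c), c), cons(a, c))))  →  cons(cons(cons(cons(a, c), cons(c, c)), cons(c, cons(a, c))), cons(a, cons(cons(a, c), cons(a, c))))   [R3 at 2.2.1.1]

cons(cons(cons(cons(a, c), cons(c, c)), cons(c, cons(a, c))), cons(a, cons(cons(a, c), cons(a, c))))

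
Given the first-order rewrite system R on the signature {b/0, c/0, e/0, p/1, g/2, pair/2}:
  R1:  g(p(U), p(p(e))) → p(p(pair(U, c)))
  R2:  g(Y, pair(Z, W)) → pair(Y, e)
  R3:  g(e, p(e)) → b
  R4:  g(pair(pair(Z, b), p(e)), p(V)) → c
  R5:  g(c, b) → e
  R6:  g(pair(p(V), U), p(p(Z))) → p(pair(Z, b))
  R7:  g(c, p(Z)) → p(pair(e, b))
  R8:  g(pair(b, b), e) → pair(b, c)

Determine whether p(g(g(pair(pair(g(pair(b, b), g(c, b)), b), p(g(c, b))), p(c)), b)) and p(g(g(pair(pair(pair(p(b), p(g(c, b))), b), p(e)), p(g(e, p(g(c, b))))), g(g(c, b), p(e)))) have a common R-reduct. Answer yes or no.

Reduce t₁ = p(g(g(pair(pair(g(pair(b, b), g(c, b)), b), p(g(c, b))), p(c)), b)):
1. p(g(g(pair(pair(g(pair(b, b), g(c, b)), b), p(g(c, b))), p(c)), b))  →  p(g(g(pair(pair(g(pair(b, b), e), b), p(g(c, b))), p(c)), b))   [R5 at 1.1.1.1.1.2]
2. p(g(g(pair(pair(g(pair(b, b), e), b), p(g(c, b))), p(c)), b))  →  p(g(g(pair(pair(pair(b, c), b), p(g(c, b))), p(c)), b))   [R8 at 1.1.1.1.1]
3. p(g(g(pair(pair(pair(b, c), b), p(g(c, b))), p(c)), b))  →  p(g(g(pair(pair(pair(b, c), b), p(e)), p(c)), b))   [R5 at 1.1.1.2.1]
4. p(g(g(pair(pair(pair(b, c), b), p(e)), p(c)), b))  →  p(g(c, b))   [R4 at 1.1]
5. p(g(c, b))  →  p(e)   [R5 at 1]

Reduce t₂ = p(g(g(pair(pair(pair(p(b), p(g(c, b))), b), p(e)), p(g(e, p(g(c, b))))), g(g(c, b), p(e)))):
1. p(g(g(pair(pair(pair(p(b), p(g(c, b))), b), p(e)), p(g(e, p(g(c, b))))), g(g(c, b), p(e))))  →  p(g(c, g(g(c, b), p(e))))   [R4 at 1.1]
2. p(g(c, g(g(c, b), p(e))))  →  p(g(c, g(e, p(e))))   [R5 at 1.2.1]
3. p(g(c, g(e, p(e))))  →  p(g(c, b))   [R3 at 1.2]
4. p(g(c, b))  →  p(e)   [R5 at 1]

yes — NF(t₁) = p(e), NF(t₂) = p(e)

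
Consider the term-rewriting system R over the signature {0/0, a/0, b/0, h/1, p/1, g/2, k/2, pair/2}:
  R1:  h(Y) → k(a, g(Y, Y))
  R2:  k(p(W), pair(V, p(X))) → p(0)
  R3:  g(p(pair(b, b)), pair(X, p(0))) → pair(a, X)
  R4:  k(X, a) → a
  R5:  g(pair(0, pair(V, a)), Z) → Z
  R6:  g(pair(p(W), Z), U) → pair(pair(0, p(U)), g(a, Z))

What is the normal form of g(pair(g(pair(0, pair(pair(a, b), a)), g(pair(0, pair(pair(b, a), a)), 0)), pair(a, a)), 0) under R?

0

1. g(pair(g(pair(0, pair(pair(a, b), a)), g(pair(0, pair(pair(b, a), a)), 0)), pair(a, a)), 0)  →  g(pair(g(pair(0, pair(pair(b, a), a)), 0), pair(a, a)), 0)   [R5 at 1.1]
2. g(pair(g(pair(0, pair(pair(b, a), a)), 0), pair(a, a)), 0)  →  g(pair(0, pair(a, a)), 0)   [R5 at 1.1]
3. g(pair(0, pair(a, a)), 0)  →  0   [R5 at ε]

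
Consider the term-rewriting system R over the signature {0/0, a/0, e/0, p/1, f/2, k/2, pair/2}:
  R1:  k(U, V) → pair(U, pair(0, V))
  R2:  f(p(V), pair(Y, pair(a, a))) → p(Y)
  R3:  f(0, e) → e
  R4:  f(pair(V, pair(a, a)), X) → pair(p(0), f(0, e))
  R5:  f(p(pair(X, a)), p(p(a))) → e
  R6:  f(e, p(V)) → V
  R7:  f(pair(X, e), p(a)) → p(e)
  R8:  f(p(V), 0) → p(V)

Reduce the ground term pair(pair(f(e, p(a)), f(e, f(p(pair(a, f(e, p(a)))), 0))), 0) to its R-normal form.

1. pair(pair(f(e, p(a)), f(e, f(p(pair(a, f(e, p(a)))), 0))), 0)  →  pair(pair(a, f(e, f(p(pair(a, f(e, p(a)))), 0))), 0)   [R6 at 1.1]
2. pair(pair(a, f(e, f(p(pair(a, f(e, p(a)))), 0))), 0)  →  pair(pair(a, f(e, p(pair(a, f(e, p(a)))))), 0)   [R8 at 1.2.2]
3. pair(pair(a, f(e, p(pair(a, f(e, p(a)))))), 0)  →  pair(pair(a, pair(a, f(e, p(a)))), 0)   [R6 at 1.2]
4. pair(pair(a, pair(a, f(e, p(a)))), 0)  →  pair(pair(a, pair(a, a)), 0)   [R6 at 1.2.2]

pair(pair(a, pair(a, a)), 0)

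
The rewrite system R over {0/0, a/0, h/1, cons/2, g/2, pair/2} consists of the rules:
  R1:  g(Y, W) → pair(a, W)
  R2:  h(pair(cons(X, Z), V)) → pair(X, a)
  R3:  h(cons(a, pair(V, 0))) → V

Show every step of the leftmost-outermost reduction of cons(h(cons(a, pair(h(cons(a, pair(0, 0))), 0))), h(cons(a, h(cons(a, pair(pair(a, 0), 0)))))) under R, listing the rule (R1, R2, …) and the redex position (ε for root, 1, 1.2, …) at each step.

1. cons(h(cons(a, pair(h(cons(a, pair(0, 0))), 0))), h(cons(a, h(cons(a, pair(pair(a, 0), 0))))))  →  cons(h(cons(a, pair(0, 0))), h(cons(a, h(cons(a, pair(pair(a, 0), 0))))))   [R3 at 1]
2. cons(h(cons(a, pair(0, 0))), h(cons(a, h(cons(a, pair(pair(a, 0), 0))))))  →  cons(0, h(cons(a, h(cons(a, pair(pair(a, 0), 0))))))   [R3 at 1]
3. cons(0, h(cons(a, h(cons(a, pair(pair(a, 0), 0))))))  →  cons(0, h(cons(a, pair(a, 0))))   [R3 at 2.1.2]
4. cons(0, h(cons(a, pair(a, 0))))  →  cons(0, a)   [R3 at 2]

cons(0, a)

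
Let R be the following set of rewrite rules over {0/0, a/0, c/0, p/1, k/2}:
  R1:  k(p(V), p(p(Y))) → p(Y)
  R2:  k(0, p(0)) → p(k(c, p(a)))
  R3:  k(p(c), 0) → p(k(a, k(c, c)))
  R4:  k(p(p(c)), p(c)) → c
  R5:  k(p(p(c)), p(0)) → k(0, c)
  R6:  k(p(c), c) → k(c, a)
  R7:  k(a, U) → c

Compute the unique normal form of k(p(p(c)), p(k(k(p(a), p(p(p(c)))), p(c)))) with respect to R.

c

1. k(p(p(c)), p(k(k(p(a), p(p(p(c)))), p(c))))  →  k(p(p(c)), p(k(p(p(c)), p(c))))   [R1 at 2.1.1]
2. k(p(p(c)), p(k(p(p(c)), p(c))))  →  k(p(p(c)), p(c))   [R4 at 2.1]
3. k(p(p(c)), p(c))  →  c   [R4 at ε]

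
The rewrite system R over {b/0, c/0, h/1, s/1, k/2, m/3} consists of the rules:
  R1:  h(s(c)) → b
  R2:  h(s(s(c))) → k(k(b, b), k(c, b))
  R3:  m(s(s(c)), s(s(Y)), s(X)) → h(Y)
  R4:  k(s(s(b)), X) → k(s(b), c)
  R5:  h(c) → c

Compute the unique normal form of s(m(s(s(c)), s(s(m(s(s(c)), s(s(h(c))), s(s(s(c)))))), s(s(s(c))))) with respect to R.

s(c)

1. s(m(s(s(c)), s(s(m(s(s(c)), s(s(h(c))), s(s(s(c)))))), s(s(s(c)))))  →  s(h(m(s(s(c)), s(s(h(c))), s(s(s(c))))))   [R3 at 1]
2. s(h(m(s(s(c)), s(s(h(c))), s(s(s(c))))))  →  s(h(h(h(c))))   [R3 at 1.1]
3. s(h(h(h(c))))  →  s(h(h(c)))   [R5 at 1.1.1]
4. s(h(h(c)))  →  s(h(c))   [R5 at 1.1]
5. s(h(c))  →  s(c)   [R5 at 1]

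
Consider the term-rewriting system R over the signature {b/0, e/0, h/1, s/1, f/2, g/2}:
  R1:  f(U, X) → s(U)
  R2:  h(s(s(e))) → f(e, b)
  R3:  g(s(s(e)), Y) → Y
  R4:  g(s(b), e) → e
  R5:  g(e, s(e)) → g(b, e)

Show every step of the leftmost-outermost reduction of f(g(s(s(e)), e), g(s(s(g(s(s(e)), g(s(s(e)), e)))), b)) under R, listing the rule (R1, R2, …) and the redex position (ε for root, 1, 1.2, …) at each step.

1. f(g(s(s(e)), e), g(s(s(g(s(s(e)), g(s(s(e)), e)))), b))  →  s(g(s(s(e)), e))   [R1 at ε]
2. s(g(s(s(e)), e))  →  s(e)   [R3 at 1]

s(e)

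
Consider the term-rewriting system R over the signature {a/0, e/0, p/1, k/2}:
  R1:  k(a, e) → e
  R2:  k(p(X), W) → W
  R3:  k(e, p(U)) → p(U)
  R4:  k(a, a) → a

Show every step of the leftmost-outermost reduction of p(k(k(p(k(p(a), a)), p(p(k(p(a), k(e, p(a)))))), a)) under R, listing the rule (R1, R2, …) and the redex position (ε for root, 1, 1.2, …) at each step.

p(a)

1. p(k(k(p(k(p(a), a)), p(p(k(p(a), k(e, p(a)))))), a))  →  p(k(p(p(k(p(a), k(e, p(a))))), a))   [R2 at 1.1]
2. p(k(p(p(k(p(a), k(e, p(a))))), a))  →  p(a)   [R2 at 1]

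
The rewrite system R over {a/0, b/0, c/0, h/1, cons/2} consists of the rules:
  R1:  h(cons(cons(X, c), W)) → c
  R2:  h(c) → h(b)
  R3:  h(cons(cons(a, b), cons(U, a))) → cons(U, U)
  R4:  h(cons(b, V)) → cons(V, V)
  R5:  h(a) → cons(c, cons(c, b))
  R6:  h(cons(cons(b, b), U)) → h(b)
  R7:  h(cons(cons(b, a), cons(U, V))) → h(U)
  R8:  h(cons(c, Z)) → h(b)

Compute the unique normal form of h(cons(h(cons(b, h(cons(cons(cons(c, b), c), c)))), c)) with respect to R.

c

1. h(cons(h(cons(b, h(cons(cons(cons(c, b), c), c)))), c))  →  h(cons(cons(h(cons(cons(cons(c, b), c), c)), h(cons(cons(cons(c, b), c), c))), c))   [R4 at 1.1]
2. h(cons(cons(h(cons(cons(cons(c, b), c), c)), h(cons(cons(cons(c, b), c), c))), c))  →  h(cons(cons(c, h(cons(cons(cons(c, b), c), c))), c))   [R1 at 1.1.1]
3. h(cons(cons(c, h(cons(cons(cons(c, b), c), c))), c))  →  h(cons(cons(c, c), c))   [R1 at 1.1.2]
4. h(cons(cons(c, c), c))  →  c   [R1 at ε]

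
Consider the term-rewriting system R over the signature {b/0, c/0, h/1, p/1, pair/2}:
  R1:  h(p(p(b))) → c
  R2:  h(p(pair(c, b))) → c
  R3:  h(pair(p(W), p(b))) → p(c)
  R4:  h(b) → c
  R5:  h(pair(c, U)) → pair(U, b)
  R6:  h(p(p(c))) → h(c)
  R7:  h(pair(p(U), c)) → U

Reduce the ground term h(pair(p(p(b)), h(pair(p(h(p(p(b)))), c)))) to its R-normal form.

1. h(pair(p(p(b)), h(pair(p(h(p(p(b)))), c))))  →  h(pair(p(p(b)), h(p(p(b)))))   [R7 at 1.2]
2. h(pair(p(p(b)), h(p(p(b)))))  →  h(pair(p(p(b)), c))   [R1 at 1.2]
3. h(pair(p(p(b)), c))  →  p(b)   [R7 at ε]

p(b)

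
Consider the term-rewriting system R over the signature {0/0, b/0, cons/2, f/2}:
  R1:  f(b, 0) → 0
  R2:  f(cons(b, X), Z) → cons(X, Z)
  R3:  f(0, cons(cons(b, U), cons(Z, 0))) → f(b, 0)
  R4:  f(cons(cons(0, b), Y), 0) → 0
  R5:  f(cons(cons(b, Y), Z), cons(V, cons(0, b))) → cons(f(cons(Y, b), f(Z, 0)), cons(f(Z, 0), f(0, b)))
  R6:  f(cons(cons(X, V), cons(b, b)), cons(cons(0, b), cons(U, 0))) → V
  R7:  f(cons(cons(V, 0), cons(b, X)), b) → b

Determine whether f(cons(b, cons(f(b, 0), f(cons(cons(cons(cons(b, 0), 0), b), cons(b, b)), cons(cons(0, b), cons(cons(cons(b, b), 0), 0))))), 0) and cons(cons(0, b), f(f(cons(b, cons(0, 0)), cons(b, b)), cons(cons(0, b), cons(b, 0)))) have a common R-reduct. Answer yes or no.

Reduce t₁ = f(cons(b, cons(f(b, 0), f(cons(cons(cons(cons(b, 0), 0), b), cons(b, b)), cons(cons(0, b), cons(cons(cons(b, b), 0), 0))))), 0):
1. f(cons(b, cons(f(b, 0), f(cons(cons(cons(cons(b, 0), 0), b), cons(b, b)), cons(cons(0, b), cons(cons(cons(b, b), 0), 0))))), 0)  →  cons(cons(f(b, 0), f(cons(cons(cons(cons(b, 0), 0), b), cons(b, b)), cons(cons(0, b), cons(cons(cons(b, b), 0), 0)))), 0)   [R2 at ε]
2. cons(cons(f(b, 0), f(cons(cons(cons(cons(b, 0), 0), b), cons(b, b)), cons(cons(0, b), cons(cons(cons(b, b), 0), 0)))), 0)  →  cons(cons(0, f(cons(cons(cons(cons(b, 0), 0), b), cons(b, b)), cons(cons(0, b), cons(cons(cons(b, b), 0), 0)))), 0)   [R1 at 1.1]
3. cons(cons(0, f(cons(cons(cons(cons(b, 0), 0), b), cons(b, b)), cons(cons(0, b), cons(cons(cons(b, b), 0), 0)))), 0)  →  cons(cons(0, b), 0)   [R6 at 1.2]

Reduce t₂ = cons(cons(0, b), f(f(cons(b, cons(0, 0)), cons(b, b)), cons(cons(0, b), cons(b, 0)))):
1. cons(cons(0, b), f(f(cons(b, cons(0, 0)), cons(b, b)), cons(cons(0, b), cons(b, 0))))  →  cons(cons(0, b), f(cons(cons(0, 0), cons(b, b)), cons(cons(0, b), cons(b, 0))))   [R2 at 2.1]
2. cons(cons(0, b), f(cons(cons(0, 0), cons(b, b)), cons(cons(0, b), cons(b, 0))))  →  cons(cons(0, b), 0)   [R6 at 2]

yes — NF(t₁) = cons(cons(0, b), 0), NF(t₂) = cons(cons(0, b), 0)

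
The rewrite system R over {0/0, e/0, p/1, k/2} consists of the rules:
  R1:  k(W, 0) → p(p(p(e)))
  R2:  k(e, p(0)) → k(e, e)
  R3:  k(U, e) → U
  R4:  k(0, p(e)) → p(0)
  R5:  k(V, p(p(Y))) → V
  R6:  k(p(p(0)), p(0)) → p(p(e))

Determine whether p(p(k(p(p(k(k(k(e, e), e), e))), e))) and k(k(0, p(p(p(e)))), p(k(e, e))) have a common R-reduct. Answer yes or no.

no — NF(t₁) = p(p(p(p(e)))), NF(t₂) = p(0)

Reduce t₁ = p(p(k(p(p(k(k(k(e, e), e), e))), e))):
1. p(p(k(p(p(k(k(k(e, e), e), e))), e)))  →  p(p(p(p(k(k(k(e, e), e), e)))))   [R3 at 1.1]
2. p(p(p(p(k(k(k(e, e), e), e)))))  →  p(p(p(p(k(k(e, e), e)))))   [R3 at 1.1.1.1]
3. p(p(p(p(k(k(e, e), e)))))  →  p(p(p(p(k(e, e)))))   [R3 at 1.1.1.1]
4. p(p(p(p(k(e, e)))))  →  p(p(p(p(e))))   [R3 at 1.1.1.1]

Reduce t₂ = k(k(0, p(p(p(e)))), p(k(e, e))):
1. k(k(0, p(p(p(e)))), p(k(e, e)))  →  k(0, p(k(e, e)))   [R5 at 1]
2. k(0, p(k(e, e)))  →  k(0, p(e))   [R3 at 2.1]
3. k(0, p(e))  →  p(0)   [R4 at ε]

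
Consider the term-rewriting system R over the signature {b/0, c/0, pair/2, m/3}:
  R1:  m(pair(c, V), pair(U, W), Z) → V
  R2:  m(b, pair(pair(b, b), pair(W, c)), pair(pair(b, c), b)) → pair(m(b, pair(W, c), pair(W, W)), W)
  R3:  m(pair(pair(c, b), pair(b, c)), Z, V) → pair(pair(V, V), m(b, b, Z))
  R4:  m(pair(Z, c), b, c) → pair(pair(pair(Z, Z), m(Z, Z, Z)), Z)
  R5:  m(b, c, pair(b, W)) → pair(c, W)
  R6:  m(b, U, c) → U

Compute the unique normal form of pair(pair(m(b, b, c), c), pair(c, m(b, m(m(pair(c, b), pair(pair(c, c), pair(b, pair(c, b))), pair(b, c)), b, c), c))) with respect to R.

pair(pair(b, c), pair(c, b))

1. pair(pair(m(b, b, c), c), pair(c, m(b, m(m(pair(c, b), pair(pair(c, c), pair(b, pair(c, b))), pair(b, c)), b, c), c)))  →  pair(pair(b, c), pair(c, m(b, m(m(pair(c, b), pair(pair(c, c), pair(b, pair(c, b))), pair(b, c)), b, c), c)))   [R6 at 1.1]
2. pair(pair(b, c), pair(c, m(b, m(m(pair(c, b), pair(pair(c, c), pair(b, pair(c, b))), pair(b, c)), b, c), c)))  →  pair(pair(b, c), pair(c, m(m(pair(c, b), pair(pair(c, c), pair(b, pair(c, b))), pair(b, c)), b, c)))   [R6 at 2.2]
3. pair(pair(b, c), pair(c, m(m(pair(c, b), pair(pair(c, c), pair(b, pair(c, b))), pair(b, c)), b, c)))  →  pair(pair(b, c), pair(c, m(b, b, c)))   [R1 at 2.2.1]
4. pair(pair(b, c), pair(c, m(b, b, c)))  →  pair(pair(b, c), pair(c, b))   [R6 at 2.2]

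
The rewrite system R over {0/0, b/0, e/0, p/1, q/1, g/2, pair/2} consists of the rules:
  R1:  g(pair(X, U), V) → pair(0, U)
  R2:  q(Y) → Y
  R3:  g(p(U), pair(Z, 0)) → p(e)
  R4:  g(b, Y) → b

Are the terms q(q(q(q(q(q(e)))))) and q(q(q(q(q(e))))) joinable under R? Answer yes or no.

Reduce t₁ = q(q(q(q(q(q(e)))))):
1. q(q(q(q(q(q(e))))))  →  q(q(q(q(q(e)))))   [R2 at ε]
2. q(q(q(q(q(e)))))  →  q(q(q(q(e))))   [R2 at ε]
3. q(q(q(q(e))))  →  q(q(q(e)))   [R2 at ε]
4. q(q(q(e)))  →  q(q(e))   [R2 at ε]
5. q(q(e))  →  q(e)   [R2 at ε]
6. q(e)  →  e   [R2 at ε]

Reduce t₂ = q(q(q(q(q(e))))):
1. q(q(q(q(q(e)))))  →  q(q(q(q(e))))   [R2 at ε]
2. q(q(q(q(e))))  →  q(q(q(e)))   [R2 at ε]
3. q(q(q(e)))  →  q(q(e))   [R2 at ε]
4. q(q(e))  →  q(e)   [R2 at ε]
5. q(e)  →  e   [R2 at ε]

yes — NF(t₁) = e, NF(t₂) = e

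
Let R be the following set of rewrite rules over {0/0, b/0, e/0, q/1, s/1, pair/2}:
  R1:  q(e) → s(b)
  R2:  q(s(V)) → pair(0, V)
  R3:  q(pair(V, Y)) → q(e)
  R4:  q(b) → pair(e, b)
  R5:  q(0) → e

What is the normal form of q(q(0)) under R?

s(b)

1. q(q(0))  →  q(e)   [R5 at 1]
2. q(e)  →  s(b)   [R1 at ε]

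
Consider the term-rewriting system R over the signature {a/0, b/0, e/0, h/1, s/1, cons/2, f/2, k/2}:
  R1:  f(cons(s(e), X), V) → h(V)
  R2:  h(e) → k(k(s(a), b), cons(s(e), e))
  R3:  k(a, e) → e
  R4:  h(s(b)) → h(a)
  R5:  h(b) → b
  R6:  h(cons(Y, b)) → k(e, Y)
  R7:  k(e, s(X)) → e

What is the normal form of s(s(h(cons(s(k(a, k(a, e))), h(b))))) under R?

s(s(e))

1. s(s(h(cons(s(k(a, k(a, e))), h(b)))))  →  s(s(h(cons(s(k(a, e)), h(b)))))   [R3 at 1.1.1.1.1.2]
2. s(s(h(cons(s(k(a, e)), h(b)))))  →  s(s(h(cons(s(e), h(b)))))   [R3 at 1.1.1.1.1]
3. s(s(h(cons(s(e), h(b)))))  →  s(s(h(cons(s(e), b))))   [R5 at 1.1.1.2]
4. s(s(h(cons(s(e), b))))  →  s(s(k(e, s(e))))   [R6 at 1.1]
5. s(s(k(e, s(e))))  →  s(s(e))   [R7 at 1.1]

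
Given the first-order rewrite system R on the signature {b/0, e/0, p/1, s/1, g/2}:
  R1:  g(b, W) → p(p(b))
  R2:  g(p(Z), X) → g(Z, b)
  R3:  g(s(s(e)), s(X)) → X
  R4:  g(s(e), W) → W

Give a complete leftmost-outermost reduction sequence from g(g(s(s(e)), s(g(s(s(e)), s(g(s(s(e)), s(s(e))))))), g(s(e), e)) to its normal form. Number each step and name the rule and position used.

e

1. g(g(s(s(e)), s(g(s(s(e)), s(g(s(s(e)), s(s(e))))))), g(s(e), e))  →  g(g(s(s(e)), s(g(s(s(e)), s(s(e))))), g(s(e), e))   [R3 at 1]
2. g(g(s(s(e)), s(g(s(s(e)), s(s(e))))), g(s(e), e))  →  g(g(s(s(e)), s(s(e))), g(s(e), e))   [R3 at 1]
3. g(g(s(s(e)), s(s(e))), g(s(e), e))  →  g(s(e), g(s(e), e))   [R3 at 1]
4. g(s(e), g(s(e), e))  →  g(s(e), e)   [R4 at ε]
5. g(s(e), e)  →  e   [R4 at ε]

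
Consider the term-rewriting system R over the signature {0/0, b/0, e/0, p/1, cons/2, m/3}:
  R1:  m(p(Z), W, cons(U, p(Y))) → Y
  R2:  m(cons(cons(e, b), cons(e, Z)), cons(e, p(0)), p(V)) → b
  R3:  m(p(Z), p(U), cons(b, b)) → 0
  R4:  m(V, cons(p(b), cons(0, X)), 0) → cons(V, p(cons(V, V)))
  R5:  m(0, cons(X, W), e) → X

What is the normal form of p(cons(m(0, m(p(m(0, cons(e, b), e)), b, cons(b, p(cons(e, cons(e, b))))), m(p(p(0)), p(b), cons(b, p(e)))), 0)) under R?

1. p(cons(m(0, m(p(m(0, cons(e, b), e)), b, cons(b, p(cons(e, cons(e, b))))), m(p(p(0)), p(b), cons(b, p(e)))), 0))  →  p(cons(m(0, cons(e, cons(e, b)), m(p(p(0)), p(b), cons(b, p(e)))), 0))   [R1 at 1.1.2]
2. p(cons(m(0, cons(e, cons(e, b)), m(p(p(0)), p(b), cons(b, p(e)))), 0))  →  p(cons(m(0, cons(e, cons(e, b)), e), 0))   [R1 at 1.1.3]
3. p(cons(m(0, cons(e, cons(e, b)), e), 0))  →  p(cons(e, 0))   [R5 at 1.1]

p(cons(e, 0))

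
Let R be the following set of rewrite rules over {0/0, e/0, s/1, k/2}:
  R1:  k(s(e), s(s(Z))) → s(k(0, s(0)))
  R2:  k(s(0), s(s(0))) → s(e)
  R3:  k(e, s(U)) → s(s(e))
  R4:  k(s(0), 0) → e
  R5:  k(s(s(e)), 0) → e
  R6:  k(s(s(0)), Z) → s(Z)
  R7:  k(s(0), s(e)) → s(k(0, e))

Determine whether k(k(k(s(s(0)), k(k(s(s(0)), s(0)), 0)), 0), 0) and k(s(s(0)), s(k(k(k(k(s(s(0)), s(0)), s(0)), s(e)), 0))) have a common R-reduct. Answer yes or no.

no — NF(t₁) = e, NF(t₂) = s(s(e))

Reduce t₁ = k(k(k(s(s(0)), k(k(s(s(0)), s(0)), 0)), 0), 0):
1. k(k(k(s(s(0)), k(k(s(s(0)), s(0)), 0)), 0), 0)  →  k(k(s(k(k(s(s(0)), s(0)), 0)), 0), 0)   [R6 at 1.1]
2. k(k(s(k(k(s(s(0)), s(0)), 0)), 0), 0)  →  k(k(s(k(s(s(0)), 0)), 0), 0)   [R6 at 1.1.1.1]
3. k(k(s(k(s(s(0)), 0)), 0), 0)  →  k(k(s(s(0)), 0), 0)   [R6 at 1.1.1]
4. k(k(s(s(0)), 0), 0)  →  k(s(0), 0)   [R6 at 1]
5. k(s(0), 0)  →  e   [R4 at ε]

Reduce t₂ = k(s(s(0)), s(k(k(k(k(s(s(0)), s(0)), s(0)), s(e)), 0))):
1. k(s(s(0)), s(k(k(k(k(s(s(0)), s(0)), s(0)), s(e)), 0)))  →  s(s(k(k(k(k(s(s(0)), s(0)), s(0)), s(e)), 0)))   [R6 at ε]
2. s(s(k(k(k(k(s(s(0)), s(0)), s(0)), s(e)), 0)))  →  s(s(k(k(k(s(s(0)), s(0)), s(e)), 0)))   [R6 at 1.1.1.1.1]
3. s(s(k(k(k(s(s(0)), s(0)), s(e)), 0)))  →  s(s(k(k(s(s(0)), s(e)), 0)))   [R6 at 1.1.1.1]
4. s(s(k(k(s(s(0)), s(e)), 0)))  →  s(s(k(s(s(e)), 0)))   [R6 at 1.1.1]
5. s(s(k(s(s(e)), 0)))  →  s(s(e))   [R5 at 1.1]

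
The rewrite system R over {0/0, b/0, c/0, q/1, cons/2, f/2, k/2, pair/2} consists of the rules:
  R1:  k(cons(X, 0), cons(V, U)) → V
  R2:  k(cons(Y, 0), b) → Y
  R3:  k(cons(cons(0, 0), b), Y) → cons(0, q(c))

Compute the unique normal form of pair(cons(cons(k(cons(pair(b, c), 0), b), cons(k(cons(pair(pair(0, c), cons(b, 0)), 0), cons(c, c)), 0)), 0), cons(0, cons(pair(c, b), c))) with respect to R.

pair(cons(cons(pair(b, c), cons(c, 0)), 0), cons(0, cons(pair(c, b), c)))

1. pair(cons(cons(k(cons(pair(b, c), 0), b), cons(k(cons(pair(pair(0, c), cons(b, 0)), 0), cons(c, c)), 0)), 0), cons(0, cons(pair(c, b), c)))  →  pair(cons(cons(pair(b, c), cons(k(cons(pair(pair(0, c), cons(b, 0)), 0), cons(c, c)), 0)), 0), cons(0, cons(pair(c, b), c)))   [R2 at 1.1.1]
2. pair(cons(cons(pair(b, c), cons(k(cons(pair(pair(0, c), cons(b, 0)), 0), cons(c, c)), 0)), 0), cons(0, cons(pair(c, b), c)))  →  pair(cons(cons(pair(b, c), cons(c, 0)), 0), cons(0, cons(pair(c, b), c)))   [R1 at 1.1.2.1]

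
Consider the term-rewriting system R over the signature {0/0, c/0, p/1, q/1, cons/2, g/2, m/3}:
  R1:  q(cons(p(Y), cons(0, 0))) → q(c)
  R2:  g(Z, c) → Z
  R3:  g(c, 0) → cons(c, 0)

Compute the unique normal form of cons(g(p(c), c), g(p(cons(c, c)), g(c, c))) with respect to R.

cons(p(c), p(cons(c, c)))

1. cons(g(p(c), c), g(p(cons(c, c)), g(c, c)))  →  cons(p(c), g(p(cons(c, c)), g(c, c)))   [R2 at 1]
2. cons(p(c), g(p(cons(c, c)), g(c, c)))  →  cons(p(c), g(p(cons(c, c)), c))   [R2 at 2.2]
3. cons(p(c), g(p(cons(c, c)), c))  →  cons(p(c), p(cons(c, c)))   [R2 at 2]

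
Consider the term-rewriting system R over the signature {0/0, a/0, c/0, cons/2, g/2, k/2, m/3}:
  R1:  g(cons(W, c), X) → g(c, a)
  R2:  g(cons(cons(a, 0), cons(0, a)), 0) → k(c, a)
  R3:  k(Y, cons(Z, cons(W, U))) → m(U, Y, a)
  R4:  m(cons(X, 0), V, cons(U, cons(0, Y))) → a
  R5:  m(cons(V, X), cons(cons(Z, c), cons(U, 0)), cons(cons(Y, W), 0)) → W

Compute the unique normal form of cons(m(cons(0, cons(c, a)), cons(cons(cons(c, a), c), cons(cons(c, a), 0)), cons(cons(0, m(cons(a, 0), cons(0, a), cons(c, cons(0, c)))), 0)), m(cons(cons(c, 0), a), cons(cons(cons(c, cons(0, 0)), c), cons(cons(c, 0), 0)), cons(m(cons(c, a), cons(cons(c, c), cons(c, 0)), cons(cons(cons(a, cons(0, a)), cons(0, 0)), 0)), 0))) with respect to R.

cons(a, 0)

1. cons(m(cons(0, cons(c, a)), cons(cons(cons(c, a), c), cons(cons(c, a), 0)), cons(cons(0, m(cons(a, 0), cons(0, a), cons(c, cons(0, c)))), 0)), m(cons(cons(c, 0), a), cons(cons(cons(c, cons(0, 0)), c), cons(cons(c, 0), 0)), cons(m(cons(c, a), cons(cons(c, c), cons(c, 0)), cons(cons(cons(a, cons(0, a)), cons(0, 0)), 0)), 0)))  →  cons(m(cons(a, 0), cons(0, a), cons(c, cons(0, c))), m(cons(cons(c, 0), a), cons(cons(cons(c, cons(0, 0)), c), cons(cons(c, 0), 0)), cons(m(cons(c, a), cons(cons(c, c), cons(c, 0)), cons(cons(cons(a, cons(0, a)), cons(0, 0)), 0)), 0)))   [R5 at 1]
2. cons(m(cons(a, 0), cons(0, a), cons(c, cons(0, c))), m(cons(cons(c, 0), a), cons(cons(cons(c, cons(0, 0)), c), cons(cons(c, 0), 0)), cons(m(cons(c, a), cons(cons(c, c), cons(c, 0)), cons(cons(cons(a, cons(0, a)), cons(0, 0)), 0)), 0)))  →  cons(a, m(cons(cons(c, 0), a), cons(cons(cons(c, cons(0, 0)), c), cons(cons(c, 0), 0)), cons(m(cons(c, a), cons(cons(c, c), cons(c, 0)), cons(cons(cons(a, cons(0, a)), cons(0, 0)), 0)), 0)))   [R4 at 1]
3. cons(a, m(cons(cons(c, 0), a), cons(cons(cons(c, cons(0, 0)), c), cons(cons(c, 0), 0)), cons(m(cons(c, a), cons(cons(c, c), cons(c, 0)), cons(cons(cons(a, cons(0, a)), cons(0, 0)), 0)), 0)))  →  cons(a, m(cons(cons(c, 0), a), cons(cons(cons(c, cons(0, 0)), c), cons(cons(c, 0), 0)), cons(cons(0, 0), 0)))   [R5 at 2.3.1]
4. cons(a, m(cons(cons(c, 0), a), cons(cons(cons(c, cons(0, 0)), c), cons(cons(c, 0), 0)), cons(cons(0, 0), 0)))  →  cons(a, 0)   [R5 at 2]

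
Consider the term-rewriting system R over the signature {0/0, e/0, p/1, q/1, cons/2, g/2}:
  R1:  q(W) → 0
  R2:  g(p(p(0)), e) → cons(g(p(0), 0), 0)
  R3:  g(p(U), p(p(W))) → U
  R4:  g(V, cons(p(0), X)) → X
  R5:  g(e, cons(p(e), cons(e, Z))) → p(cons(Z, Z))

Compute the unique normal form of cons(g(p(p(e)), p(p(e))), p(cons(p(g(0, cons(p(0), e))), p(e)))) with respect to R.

cons(p(e), p(cons(p(e), p(e))))

1. cons(g(p(p(e)), p(p(e))), p(cons(p(g(0, cons(p(0), e))), p(e))))  →  cons(p(e), p(cons(p(g(0, cons(p(0), e))), p(e))))   [R3 at 1]
2. cons(p(e), p(cons(p(g(0, cons(p(0), e))), p(e))))  →  cons(p(e), p(cons(p(e), p(e))))   [R4 at 2.1.1.1]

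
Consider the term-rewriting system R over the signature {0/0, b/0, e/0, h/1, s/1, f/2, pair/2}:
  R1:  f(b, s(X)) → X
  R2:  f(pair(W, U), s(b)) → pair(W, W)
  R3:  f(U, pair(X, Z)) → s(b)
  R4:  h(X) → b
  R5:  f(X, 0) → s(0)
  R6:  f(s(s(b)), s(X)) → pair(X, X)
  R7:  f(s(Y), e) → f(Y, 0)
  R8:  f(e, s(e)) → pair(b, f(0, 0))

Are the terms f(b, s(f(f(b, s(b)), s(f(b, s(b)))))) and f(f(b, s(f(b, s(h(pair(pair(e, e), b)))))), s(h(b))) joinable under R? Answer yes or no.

Reduce t₁ = f(b, s(f(f(b, s(b)), s(f(b, s(b)))))):
1. f(b, s(f(f(b, s(b)), s(f(b, s(b))))))  →  f(f(b, s(b)), s(f(b, s(b))))   [R1 at ε]
2. f(f(b, s(b)), s(f(b, s(b))))  →  f(b, s(f(b, s(b))))   [R1 at 1]
3. f(b, s(f(b, s(b))))  →  f(b, s(b))   [R1 at ε]
4. f(b, s(b))  →  b   [R1 at ε]

Reduce t₂ = f(f(b, s(f(b, s(h(pair(pair(e, e), b)))))), s(h(b))):
1. f(f(b, s(f(b, s(h(pair(pair(e, e), b)))))), s(h(b)))  →  f(f(b, s(h(pair(pair(e, e), b)))), s(h(b)))   [R1 at 1]
2. f(f(b, s(h(pair(pair(e, e), b)))), s(h(b)))  →  f(h(pair(pair(e, e), b)), s(h(b)))   [R1 at 1]
3. f(h(pair(pair(e, e), b)), s(h(b)))  →  f(b, s(h(b)))   [R4 at 1]
4. f(b, s(h(b)))  →  h(b)   [R1 at ε]
5. h(b)  →  b   [R4 at ε]

yes — NF(t₁) = b, NF(t₂) = b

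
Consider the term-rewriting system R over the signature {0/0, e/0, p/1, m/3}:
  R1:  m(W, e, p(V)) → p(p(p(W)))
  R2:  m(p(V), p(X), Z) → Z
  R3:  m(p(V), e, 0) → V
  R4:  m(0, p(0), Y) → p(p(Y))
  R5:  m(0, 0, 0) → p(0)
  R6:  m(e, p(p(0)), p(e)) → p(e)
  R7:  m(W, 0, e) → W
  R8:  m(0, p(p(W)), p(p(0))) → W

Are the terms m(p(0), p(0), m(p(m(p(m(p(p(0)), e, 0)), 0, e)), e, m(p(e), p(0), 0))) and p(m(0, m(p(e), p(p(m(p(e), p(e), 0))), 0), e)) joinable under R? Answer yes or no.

no — NF(t₁) = p(p(0)), NF(t₂) = p(0)

Reduce t₁ = m(p(0), p(0), m(p(m(p(m(p(p(0)), e, 0)), 0, e)), e, m(p(e), p(0), 0))):
1. m(p(0), p(0), m(p(m(p(m(p(p(0)), e, 0)), 0, e)), e, m(p(e), p(0), 0)))  →  m(p(m(p(m(p(p(0)), e, 0)), 0, e)), e, m(p(e), p(0), 0))   [R2 at ε]
2. m(p(m(p(m(p(p(0)), e, 0)), 0, e)), e, m(p(e), p(0), 0))  →  m(p(p(m(p(p(0)), e, 0))), e, m(p(e), p(0), 0))   [R7 at 1.1]
3. m(p(p(m(p(p(0)), e, 0))), e, m(p(e), p(0), 0))  →  m(p(p(p(0))), e, m(p(e), p(0), 0))   [R3 at 1.1.1]
4. m(p(p(p(0))), e, m(p(e), p(0), 0))  →  m(p(p(p(0))), e, 0)   [R2 at 3]
5. m(p(p(p(0))), e, 0)  →  p(p(0))   [R3 at ε]

Reduce t₂ = p(m(0, m(p(e), p(p(m(p(e), p(e), 0))), 0), e)):
1. p(m(0, m(p(e), p(p(m(p(e), p(e), 0))), 0), e))  →  p(m(0, 0, e))   [R2 at 1.2]
2. p(m(0, 0, e))  →  p(0)   [R7 at 1]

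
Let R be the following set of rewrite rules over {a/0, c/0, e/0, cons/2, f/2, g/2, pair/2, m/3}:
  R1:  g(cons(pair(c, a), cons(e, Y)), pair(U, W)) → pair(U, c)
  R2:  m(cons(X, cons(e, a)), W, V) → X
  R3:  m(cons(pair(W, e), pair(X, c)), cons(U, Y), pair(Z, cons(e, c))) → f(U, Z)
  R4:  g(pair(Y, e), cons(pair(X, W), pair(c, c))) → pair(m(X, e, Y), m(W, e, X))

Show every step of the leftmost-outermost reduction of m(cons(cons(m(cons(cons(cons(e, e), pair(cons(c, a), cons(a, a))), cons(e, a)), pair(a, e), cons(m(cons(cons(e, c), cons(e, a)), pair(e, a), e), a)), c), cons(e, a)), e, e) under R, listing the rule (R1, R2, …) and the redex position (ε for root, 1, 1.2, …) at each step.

cons(cons(cons(e, e), pair(cons(c, a), cons(a, a))), c)

1. m(cons(cons(m(cons(cons(cons(e, e), pair(cons(c, a), cons(a, a))), cons(e, a)), pair(a, e), cons(m(cons(cons(e, c), cons(e, a)), pair(e, a), e), a)), c), cons(e, a)), e, e)  →  cons(m(cons(cons(cons(e, e), pair(cons(c, a), cons(a, a))), cons(e, a)), pair(a, e), cons(m(cons(cons(e, c), cons(e, a)), pair(e, a), e), a)), c)   [R2 at ε]
2. cons(m(cons(cons(cons(e, e), pair(cons(c, a), cons(a, a))), cons(e, a)), pair(a, e), cons(m(cons(cons(e, c), cons(e, a)), pair(e, a), e), a)), c)  →  cons(cons(cons(e, e), pair(cons(c, a), cons(a, a))), c)   [R2 at 1]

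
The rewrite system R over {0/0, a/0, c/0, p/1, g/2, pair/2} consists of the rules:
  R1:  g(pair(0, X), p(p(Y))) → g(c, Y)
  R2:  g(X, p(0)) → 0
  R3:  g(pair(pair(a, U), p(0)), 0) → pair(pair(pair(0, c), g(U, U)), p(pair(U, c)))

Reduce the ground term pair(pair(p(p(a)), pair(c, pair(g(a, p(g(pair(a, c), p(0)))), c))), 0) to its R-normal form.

1. pair(pair(p(p(a)), pair(c, pair(g(a, p(g(pair(a, c), p(0)))), c))), 0)  →  pair(pair(p(p(a)), pair(c, pair(g(a, p(0)), c))), 0)   [R2 at 1.2.2.1.2.1]
2. pair(pair(p(p(a)), pair(c, pair(g(a, p(0)), c))), 0)  →  pair(pair(p(p(a)), pair(c, pair(0, c))), 0)   [R2 at 1.2.2.1]

pair(pair(p(p(a)), pair(c, pair(0, c))), 0)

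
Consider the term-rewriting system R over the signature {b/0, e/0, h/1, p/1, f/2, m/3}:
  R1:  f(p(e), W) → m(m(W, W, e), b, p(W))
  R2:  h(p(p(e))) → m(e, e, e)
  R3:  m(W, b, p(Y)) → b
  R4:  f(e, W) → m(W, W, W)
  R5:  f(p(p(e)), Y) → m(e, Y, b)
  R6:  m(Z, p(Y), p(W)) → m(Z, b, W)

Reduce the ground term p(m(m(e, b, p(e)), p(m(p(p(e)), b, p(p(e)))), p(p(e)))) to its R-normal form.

1. p(m(m(e, b, p(e)), p(m(p(p(e)), b, p(p(e)))), p(p(e))))  →  p(m(m(e, b, p(e)), b, p(e)))   [R6 at 1]
2. p(m(m(e, b, p(e)), b, p(e)))  →  p(b)   [R3 at 1]

p(b)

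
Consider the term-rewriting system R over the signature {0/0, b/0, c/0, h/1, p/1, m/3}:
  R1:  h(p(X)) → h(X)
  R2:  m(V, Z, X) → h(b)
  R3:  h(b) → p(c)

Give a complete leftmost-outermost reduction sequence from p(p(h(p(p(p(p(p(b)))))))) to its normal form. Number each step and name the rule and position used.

p(p(p(c)))

1. p(p(h(p(p(p(p(p(b))))))))  →  p(p(h(p(p(p(p(b)))))))   [R1 at 1.1]
2. p(p(h(p(p(p(p(b)))))))  →  p(p(h(p(p(p(b))))))   [R1 at 1.1]
3. p(p(h(p(p(p(b))))))  →  p(p(h(p(p(b)))))   [R1 at 1.1]
4. p(p(h(p(p(b)))))  →  p(p(h(p(b))))   [R1 at 1.1]
5. p(p(h(p(b))))  →  p(p(h(b)))   [R1 at 1.1]
6. p(p(h(b)))  →  p(p(p(c)))   [R3 at 1.1]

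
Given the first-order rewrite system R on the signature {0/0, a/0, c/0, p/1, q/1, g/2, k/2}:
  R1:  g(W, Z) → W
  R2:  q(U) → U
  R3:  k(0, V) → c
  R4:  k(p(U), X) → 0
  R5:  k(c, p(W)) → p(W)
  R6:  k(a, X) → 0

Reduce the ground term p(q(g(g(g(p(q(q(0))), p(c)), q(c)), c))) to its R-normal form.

1. p(q(g(g(g(p(q(q(0))), p(c)), q(c)), c)))  →  p(g(g(g(p(q(q(0))), p(c)), q(c)), c))   [R2 at 1]
2. p(g(g(g(p(q(q(0))), p(c)), q(c)), c))  →  p(g(g(p(q(q(0))), p(c)), q(c)))   [R1 at 1]
3. p(g(g(p(q(q(0))), p(c)), q(c)))  →  p(g(p(q(q(0))), p(c)))   [R1 at 1]
4. p(g(p(q(q(0))), p(c)))  →  p(p(q(q(0))))   [R1 at 1]
5. p(p(q(q(0))))  →  p(p(q(0)))   [R2 at 1.1]
6. p(p(q(0)))  →  p(p(0))   [R2 at 1.1]

p(p(0))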